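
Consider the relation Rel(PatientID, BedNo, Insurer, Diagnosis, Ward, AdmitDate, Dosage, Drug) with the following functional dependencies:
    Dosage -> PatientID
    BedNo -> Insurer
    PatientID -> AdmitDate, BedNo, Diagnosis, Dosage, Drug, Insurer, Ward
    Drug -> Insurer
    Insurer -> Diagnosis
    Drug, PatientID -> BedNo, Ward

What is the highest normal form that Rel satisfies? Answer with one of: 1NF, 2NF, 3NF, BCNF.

2NF

Candidate keys: {Dosage}, {PatientID}. Prime attributes: {Dosage, PatientID}.
BedNo -> Insurer: {BedNo}⁺ = {BedNo, Diagnosis, Insurer}, which is not all of the attributes, so the left side is not a superkey — BCNF is violated.
BedNo -> Insurer determines the non-prime attribute {Insurer} from a non-superkey — 3NF is violated.
All keys have size 1, which rules out partial dependencies — 2NF is satisfied.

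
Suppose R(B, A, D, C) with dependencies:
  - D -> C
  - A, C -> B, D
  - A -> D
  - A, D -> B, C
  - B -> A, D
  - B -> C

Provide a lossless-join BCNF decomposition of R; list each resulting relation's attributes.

{A, B, D}; {C, D}

Candidate keys of the original relation: {A}, {B}.
In {A, B, C, D}, {D} is not a superkey ({D}⁺ restricted to this set is {C, D}), so split on D -> C into {C, D} and {A, B, D}.
{C, D}: every determinant is a superkey — BCNF.
{A, B, D}: every determinant is a superkey — BCNF.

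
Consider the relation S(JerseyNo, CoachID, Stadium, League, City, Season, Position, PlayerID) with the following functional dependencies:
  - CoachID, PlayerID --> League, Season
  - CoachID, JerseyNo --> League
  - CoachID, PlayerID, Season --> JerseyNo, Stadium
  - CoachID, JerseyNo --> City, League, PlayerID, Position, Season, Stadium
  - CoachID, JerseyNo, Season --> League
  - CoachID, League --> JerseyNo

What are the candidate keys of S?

{CoachID, JerseyNo}, {CoachID, League}, {CoachID, PlayerID}

{CoachID} never appears on the right of any FD, so every key must include it.
{CoachID, JerseyNo} is a candidate key since {CoachID, JerseyNo}⁺ = {City, CoachID, JerseyNo, League, PlayerID, Position, Season, Stadium} covers every attribute.
{CoachID, League} is a candidate key since {CoachID, League}⁺ = {City, CoachID, JerseyNo, League, PlayerID, Position, Season, Stadium} covers every attribute.
{CoachID, PlayerID} is a candidate key since {CoachID, PlayerID}⁺ = {City, CoachID, JerseyNo, League, PlayerID, Position, Season, Stadium} covers every attribute.
No proper subset of any of these is a key, and no other minimal superkey exists.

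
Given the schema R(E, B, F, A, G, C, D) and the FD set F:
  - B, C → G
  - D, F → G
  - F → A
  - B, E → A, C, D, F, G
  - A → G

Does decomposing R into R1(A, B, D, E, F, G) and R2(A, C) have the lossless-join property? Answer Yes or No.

The shared attributes are {A} and {A}⁺ = {A, G}.
R1 ⊄ {A, G} and R2 ⊄ {A, G}, so the split is lossy.

No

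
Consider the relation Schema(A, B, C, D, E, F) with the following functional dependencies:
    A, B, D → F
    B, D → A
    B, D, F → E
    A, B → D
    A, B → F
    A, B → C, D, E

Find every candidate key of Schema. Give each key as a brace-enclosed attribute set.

No FD produces {B}, so it must be in every candidate key.
Closure of {A, B} is {A, B, C, D, E, F}, the whole schema; {A, B} is a candidate key.
Closure of {B, D} is {A, B, C, D, E, F}, the whole schema; {B, D} is a candidate key.
No proper subset of any of these is a key, and no other minimal superkey exists.

{A, B}, {B, D}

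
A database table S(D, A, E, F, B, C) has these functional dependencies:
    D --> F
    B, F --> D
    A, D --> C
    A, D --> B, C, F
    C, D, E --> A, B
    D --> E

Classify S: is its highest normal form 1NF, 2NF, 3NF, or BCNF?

1NF

Candidate keys: {A, B, F}, {A, D}, {B, C, F}, {C, D}. Prime attributes: {A, B, C, D, F}.
D --> F: {D}⁺ = {D, E, F}, which is not all of the attributes, so the left side is not a superkey — BCNF is violated.
Because {E} is non-prime and the left side of D --> E is not a superkey, the relation is not in 3NF.
{D} is a proper subset of the key {A, D}, and {D}⁺ contains the non-prime attribute {E} — a partial dependency, so 2NF is violated.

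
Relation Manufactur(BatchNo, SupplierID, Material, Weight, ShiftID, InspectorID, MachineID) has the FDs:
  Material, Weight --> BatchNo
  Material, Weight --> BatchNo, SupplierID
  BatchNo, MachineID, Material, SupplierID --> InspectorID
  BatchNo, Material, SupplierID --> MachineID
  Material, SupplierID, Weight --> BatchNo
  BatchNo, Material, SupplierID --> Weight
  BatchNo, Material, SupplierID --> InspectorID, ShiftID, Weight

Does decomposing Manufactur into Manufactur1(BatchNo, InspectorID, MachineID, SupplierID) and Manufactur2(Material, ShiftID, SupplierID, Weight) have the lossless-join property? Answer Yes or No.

Manufactur1 ∩ Manufactur2 = {SupplierID}; its closure under F is {SupplierID}.
The closure covers neither Manufactur1 nor Manufactur2 entirely; the join is not lossless.

No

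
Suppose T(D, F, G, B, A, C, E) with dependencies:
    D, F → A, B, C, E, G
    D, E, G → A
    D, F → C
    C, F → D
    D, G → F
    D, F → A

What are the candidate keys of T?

{C, F}, {D, F}, {D, G}

Closure of {C, F} is {A, B, C, D, E, F, G}, the whole schema; {C, F} is a candidate key.
Closure of {D, F} is {A, B, C, D, E, F, G}, the whole schema; {D, F} is a candidate key.
Closure of {D, G} is {A, B, C, D, E, F, G}, the whole schema; {D, G} is a candidate key.
No proper subset of any of these is a key, and no other minimal superkey exists.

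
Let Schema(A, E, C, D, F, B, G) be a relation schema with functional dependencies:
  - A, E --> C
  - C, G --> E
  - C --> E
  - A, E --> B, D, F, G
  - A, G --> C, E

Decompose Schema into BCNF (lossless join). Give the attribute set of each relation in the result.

Candidate keys of the original relation: {A, C}, {A, E}, {A, G}.
In {A, B, C, D, E, F, G}, {C, G} is not a superkey ({C, G}⁺ restricted to this set is {C, E, G}), so split on C, G --> E into {C, E, G} and {A, B, C, D, F, G}.
In {C, E, G}, {C} is not a superkey ({C}⁺ restricted to this set is {C, E}), so split on C --> E into {C, E} and {C, G}.
{C, E} has no BCNF violation.
{C, G} has no BCNF violation.
{A, B, C, D, F, G} has no BCNF violation.

{A, B, C, D, F, G}; {C, E}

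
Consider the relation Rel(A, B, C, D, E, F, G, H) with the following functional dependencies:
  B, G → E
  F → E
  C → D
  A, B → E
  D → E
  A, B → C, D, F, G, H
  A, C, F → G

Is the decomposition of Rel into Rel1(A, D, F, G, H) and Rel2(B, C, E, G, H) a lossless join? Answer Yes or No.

Rel1 ∩ Rel2 = {G, H}; its closure under F is {G, H}.
Neither Rel1 nor Rel2 is contained in that closure, so the decomposition is lossy.

No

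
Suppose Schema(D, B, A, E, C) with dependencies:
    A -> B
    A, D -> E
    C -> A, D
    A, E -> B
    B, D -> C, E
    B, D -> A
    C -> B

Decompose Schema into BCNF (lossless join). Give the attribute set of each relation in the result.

{A, B}; {A, C, D, E}

Candidate keys of the original relation: {A, D}, {B, D}, {C}.
{A, B, C, D, E}: {A} determines {A, B} here but is not a superkey — split on A -> B, giving {A, B} and {A, C, D, E}.
{A, B}: every determinant is a superkey — BCNF.
{A, C, D, E}: every determinant is a superkey — BCNF.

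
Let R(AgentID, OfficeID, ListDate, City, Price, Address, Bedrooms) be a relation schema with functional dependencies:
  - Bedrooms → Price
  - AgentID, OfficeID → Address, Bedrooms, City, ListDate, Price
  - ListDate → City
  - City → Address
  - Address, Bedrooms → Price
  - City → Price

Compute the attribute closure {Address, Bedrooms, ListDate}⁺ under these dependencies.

Start with {Address, Bedrooms, ListDate}.
Bedrooms → Price applies; add {Price} → now {Address, Bedrooms, ListDate, Price}.
ListDate → City applies; add {City} → now {Address, Bedrooms, City, ListDate, Price}.
No further FD applies.

{Address, Bedrooms, City, ListDate, Price}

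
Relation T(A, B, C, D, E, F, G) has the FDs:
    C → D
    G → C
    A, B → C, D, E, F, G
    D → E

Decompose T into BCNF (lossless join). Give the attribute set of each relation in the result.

{A, B, F, G}; {C, D}; {C, G}; {D, E}

Candidate key of the original relation: {A, B}.
{A, B, C, D, E, F, G}: {C} determines {C, D, E} here but is not a superkey — split on C → D, E, giving {C, D, E} and {A, B, C, F, G}.
{C, D, E}: {D} determines {D, E} here but is not a superkey — split on D → E, giving {D, E} and {C, D}.
{D, E} is in BCNF.
{C, D} is in BCNF.
{A, B, C, F, G}: {G} determines {C, G} here but is not a superkey — split on G → C, giving {C, G} and {A, B, F, G}.
{C, G} is in BCNF.
{A, B, F, G} is in BCNF.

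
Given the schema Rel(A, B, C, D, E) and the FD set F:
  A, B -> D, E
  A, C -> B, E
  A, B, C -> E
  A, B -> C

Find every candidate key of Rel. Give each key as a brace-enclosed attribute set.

{A, B}, {A, C}

No FD produces {A}, so it must be in every candidate key.
{A, B}⁺ = {A, B, C, D, E}, which is every attribute, so {A, B} is a candidate key.
{A, C}⁺ = {A, B, C, D, E}, which is every attribute, so {A, C} is a candidate key.
Any other superkey properly contains one of these, so there are no further candidate keys.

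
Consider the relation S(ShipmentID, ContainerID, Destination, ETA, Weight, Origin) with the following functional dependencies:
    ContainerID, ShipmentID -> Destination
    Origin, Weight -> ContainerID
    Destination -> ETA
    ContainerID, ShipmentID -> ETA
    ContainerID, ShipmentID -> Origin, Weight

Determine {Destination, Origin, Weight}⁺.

{ContainerID, Destination, ETA, Origin, Weight}

Start with {Destination, Origin, Weight}.
Origin, Weight -> ContainerID applies; add {ContainerID} → now {ContainerID, Destination, Origin, Weight}.
Destination -> ETA applies; add {ETA} → now {ContainerID, Destination, ETA, Origin, Weight}.
No further FD applies.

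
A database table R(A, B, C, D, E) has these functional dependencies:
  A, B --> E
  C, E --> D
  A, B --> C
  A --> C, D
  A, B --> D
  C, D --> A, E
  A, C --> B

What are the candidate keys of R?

{A}⁺ = {A, B, C, D, E} — all of the relation — so {A} is a candidate key.
{C, D}⁺ = {A, B, C, D, E} — all of the relation — so {C, D} is a candidate key.
{C, E}⁺ = {A, B, C, D, E} — all of the relation — so {C, E} is a candidate key.
These are minimal and exhaustive — every other superkey contains one of them.

{A}, {C, D}, {C, E}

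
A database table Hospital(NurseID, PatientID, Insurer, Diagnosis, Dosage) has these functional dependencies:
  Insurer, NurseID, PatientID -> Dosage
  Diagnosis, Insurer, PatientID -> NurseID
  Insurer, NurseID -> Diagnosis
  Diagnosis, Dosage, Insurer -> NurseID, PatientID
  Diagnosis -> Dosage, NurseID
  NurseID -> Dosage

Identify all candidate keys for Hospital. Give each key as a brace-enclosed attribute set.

{Insurer} never appears on the right of any FD, so every key must include it.
{Diagnosis, Insurer} is a candidate key since {Diagnosis, Insurer}⁺ = {Diagnosis, Dosage, Insurer, NurseID, PatientID} covers every attribute.
{Insurer, NurseID} is a candidate key since {Insurer, NurseID}⁺ = {Diagnosis, Dosage, Insurer, NurseID, PatientID} covers every attribute.
No proper subset of any of these is a key, and no other minimal superkey exists.

{Diagnosis, Insurer}, {Insurer, NurseID}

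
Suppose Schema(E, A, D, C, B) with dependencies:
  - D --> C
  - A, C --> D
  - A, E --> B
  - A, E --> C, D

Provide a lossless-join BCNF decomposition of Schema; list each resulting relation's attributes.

{A, B, D, E}; {C, D}

Candidate key of the original relation: {A, E}.
{A, B, C, D, E}: {D} determines {C, D} here but is not a superkey — split on D --> C, giving {C, D} and {A, B, D, E}.
{C, D} has no BCNF violation.
{A, B, D, E} has no BCNF violation.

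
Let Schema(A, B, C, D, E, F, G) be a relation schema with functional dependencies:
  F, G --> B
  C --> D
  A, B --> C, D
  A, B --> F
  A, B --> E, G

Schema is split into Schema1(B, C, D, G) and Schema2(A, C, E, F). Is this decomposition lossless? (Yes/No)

No

Common attributes: {C}; their closure is {C, D}.
The closure covers neither Schema1 nor Schema2 entirely; the join is not lossless.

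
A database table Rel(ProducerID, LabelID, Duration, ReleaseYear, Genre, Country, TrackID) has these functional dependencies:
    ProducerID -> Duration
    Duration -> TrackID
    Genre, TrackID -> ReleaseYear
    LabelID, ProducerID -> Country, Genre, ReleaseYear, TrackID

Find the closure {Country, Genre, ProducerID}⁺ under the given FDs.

Start with {Country, Genre, ProducerID}.
ProducerID -> Duration applies; add {Duration} → now {Country, Duration, Genre, ProducerID}.
Duration -> TrackID applies; add {TrackID} → now {Country, Duration, Genre, ProducerID, TrackID}.
Genre, TrackID -> ReleaseYear applies; add {ReleaseYear} → now {Country, Duration, Genre, ProducerID, ReleaseYear, TrackID}.
No further FD applies.

{Country, Duration, Genre, ProducerID, ReleaseYear, TrackID}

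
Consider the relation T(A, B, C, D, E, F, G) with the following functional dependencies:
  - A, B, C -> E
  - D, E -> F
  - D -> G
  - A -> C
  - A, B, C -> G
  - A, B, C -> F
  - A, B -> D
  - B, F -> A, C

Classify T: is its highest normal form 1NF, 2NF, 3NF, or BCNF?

Candidate keys: {A, B}, {B, D, E}, {B, F}. Prime attributes: {A, B, D, E, F}.
For D, E -> F we have {D, E}⁺ = {D, E, F, G}; {D, E} is not a superkey, so BCNF fails.
D -> G determines the non-prime attribute {G} from a non-superkey — 3NF is violated.
Since {A} ⊂ {A, B} and {A}⁺ ⊇ {C} with {C} non-prime, there is a partial dependency; 2NF fails.

1NF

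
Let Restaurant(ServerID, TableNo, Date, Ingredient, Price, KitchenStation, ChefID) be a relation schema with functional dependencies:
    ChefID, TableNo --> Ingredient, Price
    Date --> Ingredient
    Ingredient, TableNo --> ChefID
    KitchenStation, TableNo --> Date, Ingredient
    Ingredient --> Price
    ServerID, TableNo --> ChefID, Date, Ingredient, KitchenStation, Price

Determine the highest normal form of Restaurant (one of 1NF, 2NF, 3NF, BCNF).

Candidate key: {ServerID, TableNo}. Prime attributes: {ServerID, TableNo}.
ChefID, TableNo --> Ingredient, Price: {ChefID, TableNo}⁺ = {ChefID, Ingredient, Price, TableNo}, which is not all of the attributes, so the left side is not a superkey — BCNF is violated.
ChefID, TableNo --> Ingredient, Price has non-prime {Ingredient, Price} on the right and a non-superkey on the left, so 3NF fails.
No proper subset of a key has a non-prime attribute in its closure, so there is no partial dependency; 2NF holds.

2NF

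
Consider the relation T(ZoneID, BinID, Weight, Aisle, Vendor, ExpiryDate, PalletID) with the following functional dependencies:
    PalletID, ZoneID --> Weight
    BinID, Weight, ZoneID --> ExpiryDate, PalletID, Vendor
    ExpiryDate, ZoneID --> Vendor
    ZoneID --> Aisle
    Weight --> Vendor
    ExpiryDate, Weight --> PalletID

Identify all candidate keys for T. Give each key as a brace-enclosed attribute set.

{BinID, PalletID, ZoneID}, {BinID, Weight, ZoneID}

{BinID, ZoneID} never appear on the right of any FD, so every key must include all of them.
{BinID, PalletID, ZoneID} is a candidate key since {BinID, PalletID, ZoneID}⁺ = {Aisle, BinID, ExpiryDate, PalletID, Vendor, Weight, ZoneID} covers every attribute.
{BinID, Weight, ZoneID} is a candidate key since {BinID, Weight, ZoneID}⁺ = {Aisle, BinID, ExpiryDate, PalletID, Vendor, Weight, ZoneID} covers every attribute.
These are minimal and exhaustive — every other superkey contains one of them.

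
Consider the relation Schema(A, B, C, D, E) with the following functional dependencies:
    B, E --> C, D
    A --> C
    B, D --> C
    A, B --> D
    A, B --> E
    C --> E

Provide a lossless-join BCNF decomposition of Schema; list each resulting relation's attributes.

Candidate key of the original relation: {A, B}.
In {A, B, C, D, E}, {B, E} is not a superkey ({B, E}⁺ restricted to this set is {B, C, D, E}), so split on B, E --> C, D into {B, C, D, E} and {A, B, E}.
In {B, C, D, E}, {C} is not a superkey ({C}⁺ restricted to this set is {C, E}), so split on C --> E into {C, E} and {B, C, D}.
{C, E} is in BCNF.
{B, C, D} is in BCNF.
In {A, B, E}, {A} is not a superkey ({A}⁺ restricted to this set is {A, E}), so split on A --> E into {A, E} and {A, B}.
{A, E} is in BCNF.
{A, B} is in BCNF.

{A, B}; {A, E}; {B, C, D}; {C, E}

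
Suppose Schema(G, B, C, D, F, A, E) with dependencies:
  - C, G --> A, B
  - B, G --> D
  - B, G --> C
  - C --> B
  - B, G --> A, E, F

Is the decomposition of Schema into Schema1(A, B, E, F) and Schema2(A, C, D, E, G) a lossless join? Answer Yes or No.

Schema1 ∩ Schema2 = {A, E}; its closure under F is {A, E}.
Neither Schema1 nor Schema2 is contained in that closure, so the decomposition is lossy.

No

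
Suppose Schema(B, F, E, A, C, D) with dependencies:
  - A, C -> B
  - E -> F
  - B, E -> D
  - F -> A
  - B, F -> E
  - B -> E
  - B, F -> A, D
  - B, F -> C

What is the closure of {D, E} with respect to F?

Start with {D, E}.
E -> F applies; add {F} → now {D, E, F}.
F -> A applies; add {A} → now {A, D, E, F}.
No further FD applies.

{A, D, E, F}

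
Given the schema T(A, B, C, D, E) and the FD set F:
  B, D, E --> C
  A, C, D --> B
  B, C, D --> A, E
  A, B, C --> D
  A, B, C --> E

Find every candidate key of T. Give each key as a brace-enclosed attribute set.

{A, B, C}, {A, C, D}, {B, C, D}, {B, D, E}

{A, B, C}⁺ = {A, B, C, D, E} — all of the relation — so {A, B, C} is a candidate key.
{A, C, D}⁺ = {A, B, C, D, E} — all of the relation — so {A, C, D} is a candidate key.
{B, C, D}⁺ = {A, B, C, D, E} — all of the relation — so {B, C, D} is a candidate key.
{B, D, E}⁺ = {A, B, C, D, E} — all of the relation — so {B, D, E} is a candidate key.
No proper subset of any of these is a key, and no other minimal superkey exists.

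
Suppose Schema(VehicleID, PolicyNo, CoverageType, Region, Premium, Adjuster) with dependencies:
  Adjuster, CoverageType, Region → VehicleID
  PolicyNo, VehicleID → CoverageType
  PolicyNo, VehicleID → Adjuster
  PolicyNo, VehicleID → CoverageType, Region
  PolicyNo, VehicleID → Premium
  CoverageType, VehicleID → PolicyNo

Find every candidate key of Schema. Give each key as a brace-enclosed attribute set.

{Adjuster, CoverageType, Region}, {CoverageType, VehicleID}, {PolicyNo, VehicleID}

{CoverageType, VehicleID} is a candidate key since {CoverageType, VehicleID}⁺ = {Adjuster, CoverageType, PolicyNo, Premium, Region, VehicleID} covers every attribute.
{PolicyNo, VehicleID} is a candidate key since {PolicyNo, VehicleID}⁺ = {Adjuster, CoverageType, PolicyNo, Premium, Region, VehicleID} covers every attribute.
{Adjuster, CoverageType, Region} is a candidate key since {Adjuster, CoverageType, Region}⁺ = {Adjuster, CoverageType, PolicyNo, Premium, Region, VehicleID} covers every attribute.
No proper subset of any of these is a key, and no other minimal superkey exists.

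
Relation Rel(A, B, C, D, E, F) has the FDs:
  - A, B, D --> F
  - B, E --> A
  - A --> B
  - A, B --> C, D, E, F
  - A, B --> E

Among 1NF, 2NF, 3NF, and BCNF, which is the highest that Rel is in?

BCNF

Candidate keys: {A}, {B, E}. Prime attributes: {A, B, E}.
Each dependency's left side is a superkey — BCNF holds.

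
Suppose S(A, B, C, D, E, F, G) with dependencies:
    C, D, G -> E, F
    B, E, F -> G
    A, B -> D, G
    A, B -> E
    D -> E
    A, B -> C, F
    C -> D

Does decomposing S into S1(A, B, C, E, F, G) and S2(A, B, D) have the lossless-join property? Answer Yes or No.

Common attributes: {A, B}; their closure is {A, B, C, D, E, F, G}.
This includes all of S1, so the common attributes are a superkey of S1 — the join is lossless.

Yes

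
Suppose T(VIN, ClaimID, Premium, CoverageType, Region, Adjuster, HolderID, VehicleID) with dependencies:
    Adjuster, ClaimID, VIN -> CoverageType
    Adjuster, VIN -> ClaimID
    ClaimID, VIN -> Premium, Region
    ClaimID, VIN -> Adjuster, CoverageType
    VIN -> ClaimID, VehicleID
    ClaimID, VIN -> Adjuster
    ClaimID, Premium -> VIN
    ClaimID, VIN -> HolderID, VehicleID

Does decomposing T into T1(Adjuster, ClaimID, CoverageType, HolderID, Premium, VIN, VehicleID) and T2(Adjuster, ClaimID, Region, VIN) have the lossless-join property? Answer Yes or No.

Common attributes: {Adjuster, ClaimID, VIN}; their closure is {Adjuster, ClaimID, CoverageType, HolderID, Premium, Region, VIN, VehicleID}.
Since T1 ⊆ {Adjuster, ClaimID, CoverageType, HolderID, Premium, Region, VIN, VehicleID}, the intersection is a superkey of T1; the decomposition is lossless.

Yes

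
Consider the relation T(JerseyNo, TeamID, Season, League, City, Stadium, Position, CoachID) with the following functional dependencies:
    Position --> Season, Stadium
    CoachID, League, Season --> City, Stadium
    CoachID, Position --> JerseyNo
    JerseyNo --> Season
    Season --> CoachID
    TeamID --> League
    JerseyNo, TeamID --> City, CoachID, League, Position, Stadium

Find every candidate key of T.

No FD produces {TeamID}, so it must be in every candidate key.
{JerseyNo, TeamID}⁺ = {City, CoachID, JerseyNo, League, Position, Season, Stadium, TeamID} — all of the relation — so {JerseyNo, TeamID} is a candidate key.
{Position, TeamID}⁺ = {City, CoachID, JerseyNo, League, Position, Season, Stadium, TeamID} — all of the relation — so {Position, TeamID} is a candidate key.
These are minimal and exhaustive — every other superkey contains one of them.

{JerseyNo, TeamID}, {Position, TeamID}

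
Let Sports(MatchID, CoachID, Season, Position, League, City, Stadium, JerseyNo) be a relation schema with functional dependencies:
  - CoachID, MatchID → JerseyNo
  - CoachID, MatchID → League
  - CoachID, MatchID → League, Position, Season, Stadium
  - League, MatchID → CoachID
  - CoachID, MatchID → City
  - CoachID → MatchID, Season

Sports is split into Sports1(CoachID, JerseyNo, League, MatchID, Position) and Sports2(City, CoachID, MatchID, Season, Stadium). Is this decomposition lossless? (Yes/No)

The shared attributes are {CoachID, MatchID} and {CoachID, MatchID}⁺ = {City, CoachID, JerseyNo, League, MatchID, Position, Season, Stadium}.
Sports1 is contained in that closure, so Sports1 ∩ Sports2 → Sports1 holds and the join is lossless.

Yes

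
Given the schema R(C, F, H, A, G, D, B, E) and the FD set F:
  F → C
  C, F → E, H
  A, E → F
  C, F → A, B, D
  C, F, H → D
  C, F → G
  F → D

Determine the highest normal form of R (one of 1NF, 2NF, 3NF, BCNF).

Candidate keys: {A, E}, {F}. Prime attributes: {A, E, F}.
Each dependency's left side is a superkey — BCNF holds.

BCNF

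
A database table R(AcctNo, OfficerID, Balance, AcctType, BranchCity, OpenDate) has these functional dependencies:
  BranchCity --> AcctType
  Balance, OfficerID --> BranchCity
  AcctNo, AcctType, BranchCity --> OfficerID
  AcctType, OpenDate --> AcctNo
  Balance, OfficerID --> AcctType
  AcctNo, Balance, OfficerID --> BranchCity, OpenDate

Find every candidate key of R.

No FD produces {Balance}, so it must be in every candidate key.
{AcctNo, Balance, BranchCity}⁺ = {AcctNo, AcctType, Balance, BranchCity, OfficerID, OpenDate} — all of the relation — so {AcctNo, Balance, BranchCity} is a candidate key.
{AcctNo, Balance, OfficerID}⁺ = {AcctNo, AcctType, Balance, BranchCity, OfficerID, OpenDate} — all of the relation — so {AcctNo, Balance, OfficerID} is a candidate key.
{Balance, BranchCity, OpenDate}⁺ = {AcctNo, AcctType, Balance, BranchCity, OfficerID, OpenDate} — all of the relation — so {Balance, BranchCity, OpenDate} is a candidate key.
{Balance, OfficerID, OpenDate}⁺ = {AcctNo, AcctType, Balance, BranchCity, OfficerID, OpenDate} — all of the relation — so {Balance, OfficerID, OpenDate} is a candidate key.
Any other superkey properly contains one of these, so there are no further candidate keys.

{AcctNo, Balance, BranchCity}, {AcctNo, Balance, OfficerID}, {Balance, BranchCity, OpenDate}, {Balance, OfficerID, OpenDate}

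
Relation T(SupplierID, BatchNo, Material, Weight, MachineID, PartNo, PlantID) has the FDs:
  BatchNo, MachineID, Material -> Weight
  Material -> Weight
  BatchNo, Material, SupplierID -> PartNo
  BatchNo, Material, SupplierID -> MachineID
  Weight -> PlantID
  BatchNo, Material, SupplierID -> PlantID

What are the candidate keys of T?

{BatchNo, Material, SupplierID} never appear on the right of any FD, so every key must include all of them.
{BatchNo, Material, SupplierID}⁺ = {BatchNo, MachineID, Material, PartNo, PlantID, SupplierID, Weight} — all of the relation — so {BatchNo, Material, SupplierID} is a candidate key.
No smaller or unrelated set reaches every attribute, so there are no other keys.

{BatchNo, Material, SupplierID}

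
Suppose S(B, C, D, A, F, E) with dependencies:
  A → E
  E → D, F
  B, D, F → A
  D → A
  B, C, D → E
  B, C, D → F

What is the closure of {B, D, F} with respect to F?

{A, B, D, E, F}

Start with {B, D, F}.
B, D, F → A applies; add {A} → now {A, B, D, F}.
A → E applies; add {E} → now {A, B, D, E, F}.
No further FD applies.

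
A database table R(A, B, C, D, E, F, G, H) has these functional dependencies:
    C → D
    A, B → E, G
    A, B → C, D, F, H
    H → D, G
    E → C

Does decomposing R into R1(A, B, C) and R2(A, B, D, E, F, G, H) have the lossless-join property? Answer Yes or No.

Yes

R1 ∩ R2 = {A, B}; its closure under F is {A, B, C, D, E, F, G, H}.
R1 is contained in that closure, so R1 ∩ R2 → R1 holds and the join is lossless.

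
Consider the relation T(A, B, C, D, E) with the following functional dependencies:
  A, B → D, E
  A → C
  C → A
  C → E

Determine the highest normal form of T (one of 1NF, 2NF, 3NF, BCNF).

Candidate keys: {A, B}, {B, C}. Prime attributes: {A, B, C}.
A → C breaks BCNF: {A}⁺ = {A, C, E}, so {A} is not a superkey.
C → E has non-prime {E} on the right and a non-superkey on the left, so 3NF fails.
Since {A} ⊂ {A, B} and {A}⁺ ⊇ {E} with {E} non-prime, there is a partial dependency; 2NF fails.

1NF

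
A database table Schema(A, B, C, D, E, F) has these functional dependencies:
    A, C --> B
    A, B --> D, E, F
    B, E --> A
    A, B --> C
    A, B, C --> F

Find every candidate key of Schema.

{A, B}⁺ = {A, B, C, D, E, F}, which is every attribute, so {A, B} is a candidate key.
{A, C}⁺ = {A, B, C, D, E, F}, which is every attribute, so {A, C} is a candidate key.
{B, E}⁺ = {A, B, C, D, E, F}, which is every attribute, so {B, E} is a candidate key.
These are minimal and exhaustive — every other superkey contains one of them.

{A, B}, {A, C}, {B, E}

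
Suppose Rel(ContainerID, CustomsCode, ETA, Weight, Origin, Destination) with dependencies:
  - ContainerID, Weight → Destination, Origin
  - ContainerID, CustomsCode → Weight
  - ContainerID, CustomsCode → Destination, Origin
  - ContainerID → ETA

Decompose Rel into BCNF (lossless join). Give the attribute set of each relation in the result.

Candidate key of the original relation: {ContainerID, CustomsCode}.
Within {ContainerID, CustomsCode, Destination, ETA, Origin, Weight}: {ContainerID, Weight}⁺ ∩ {ContainerID, CustomsCode, Destination, ETA, Origin, Weight} = {ContainerID, Destination, ETA, Origin, Weight}, not the whole set, so ContainerID, Weight → Destination, ETA, Origin violates BCNF; decompose into {ContainerID, Destination, ETA, Origin, Weight} and {ContainerID, CustomsCode, Weight}.
Within {ContainerID, Destination, ETA, Origin, Weight}: {ContainerID}⁺ ∩ {ContainerID, Destination, ETA, Origin, Weight} = {ContainerID, ETA}, not the whole set, so ContainerID → ETA violates BCNF; decompose into {ContainerID, ETA} and {ContainerID, Destination, Origin, Weight}.
{ContainerID, ETA}: every determinant is a superkey — BCNF.
{ContainerID, Destination, Origin, Weight}: every determinant is a superkey — BCNF.
{ContainerID, CustomsCode, Weight}: every determinant is a superkey — BCNF.

{ContainerID, CustomsCode, Weight}; {ContainerID, Destination, Origin, Weight}; {ContainerID, ETA}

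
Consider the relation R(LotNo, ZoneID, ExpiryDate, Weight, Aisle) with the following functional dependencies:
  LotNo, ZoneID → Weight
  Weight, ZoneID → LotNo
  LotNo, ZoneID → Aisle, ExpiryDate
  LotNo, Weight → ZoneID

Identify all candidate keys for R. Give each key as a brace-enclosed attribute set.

{LotNo, Weight}, {LotNo, ZoneID}, {Weight, ZoneID}

Closure of {LotNo, Weight} is {Aisle, ExpiryDate, LotNo, Weight, ZoneID}, the whole schema; {LotNo, Weight} is a candidate key.
Closure of {LotNo, ZoneID} is {Aisle, ExpiryDate, LotNo, Weight, ZoneID}, the whole schema; {LotNo, ZoneID} is a candidate key.
Closure of {Weight, ZoneID} is {Aisle, ExpiryDate, LotNo, Weight, ZoneID}, the whole schema; {Weight, ZoneID} is a candidate key.
Any other superkey properly contains one of these, so there are no further candidate keys.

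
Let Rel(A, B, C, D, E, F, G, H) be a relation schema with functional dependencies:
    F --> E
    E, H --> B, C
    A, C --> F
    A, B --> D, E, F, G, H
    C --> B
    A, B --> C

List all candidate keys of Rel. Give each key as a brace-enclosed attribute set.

Attributes never on any right-hand side: {A} — every candidate key must contain it.
{A, B} is a candidate key since {A, B}⁺ = {A, B, C, D, E, F, G, H} covers every attribute.
{A, C} is a candidate key since {A, C}⁺ = {A, B, C, D, E, F, G, H} covers every attribute.
{A, E, H} is a candidate key since {A, E, H}⁺ = {A, B, C, D, E, F, G, H} covers every attribute.
{A, F, H} is a candidate key since {A, F, H}⁺ = {A, B, C, D, E, F, G, H} covers every attribute.
Any other superkey properly contains one of these, so there are no further candidate keys.

{A, B}, {A, C}, {A, E, H}, {A, F, H}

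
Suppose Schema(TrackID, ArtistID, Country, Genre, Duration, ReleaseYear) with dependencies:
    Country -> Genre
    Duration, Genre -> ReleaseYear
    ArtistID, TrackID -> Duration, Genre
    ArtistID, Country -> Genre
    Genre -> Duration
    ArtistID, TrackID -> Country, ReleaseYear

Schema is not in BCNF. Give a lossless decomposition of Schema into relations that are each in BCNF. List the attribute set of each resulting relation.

{ArtistID, Country, TrackID}; {Country, Genre}; {Duration, Genre, ReleaseYear}

Candidate key of the original relation: {ArtistID, TrackID}.
In {ArtistID, Country, Duration, Genre, ReleaseYear, TrackID}, {Country} is not a superkey ({Country}⁺ restricted to this set is {Country, Duration, Genre, ReleaseYear}), so split on Country -> Duration, Genre, ReleaseYear into {Country, Duration, Genre, ReleaseYear} and {ArtistID, Country, TrackID}.
In {Country, Duration, Genre, ReleaseYear}, {Duration, Genre} is not a superkey ({Duration, Genre}⁺ restricted to this set is {Duration, Genre, ReleaseYear}), so split on Duration, Genre -> ReleaseYear into {Duration, Genre, ReleaseYear} and {Country, Duration, Genre}.
{Duration, Genre, ReleaseYear} is in BCNF.
In {Country, Duration, Genre}, {Genre} is not a superkey ({Genre}⁺ restricted to this set is {Duration, Genre}), so split on Genre -> Duration into {Duration, Genre} and {Country, Genre}.
{Duration, Genre} is in BCNF.
{Country, Genre} is in BCNF.
{ArtistID, Country, TrackID} is in BCNF.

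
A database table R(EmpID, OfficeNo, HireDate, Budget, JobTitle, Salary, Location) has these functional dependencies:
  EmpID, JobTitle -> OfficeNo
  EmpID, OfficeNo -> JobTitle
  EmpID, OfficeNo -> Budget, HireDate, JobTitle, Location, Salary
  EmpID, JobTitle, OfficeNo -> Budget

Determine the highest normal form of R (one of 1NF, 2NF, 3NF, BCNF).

Candidate keys: {EmpID, JobTitle}, {EmpID, OfficeNo}. Prime attributes: {EmpID, JobTitle, OfficeNo}.
Every FD has a superkey on the left, so the relation is in BCNF.

BCNF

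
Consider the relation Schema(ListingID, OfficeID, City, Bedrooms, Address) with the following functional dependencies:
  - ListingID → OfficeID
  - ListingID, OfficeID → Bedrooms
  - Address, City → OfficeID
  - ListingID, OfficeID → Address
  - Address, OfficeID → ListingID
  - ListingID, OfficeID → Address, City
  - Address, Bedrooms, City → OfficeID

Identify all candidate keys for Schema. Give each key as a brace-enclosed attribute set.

{ListingID}⁺ = {Address, Bedrooms, City, ListingID, OfficeID} — all of the relation — so {ListingID} is a candidate key.
{Address, City}⁺ = {Address, Bedrooms, City, ListingID, OfficeID} — all of the relation — so {Address, City} is a candidate key.
{Address, OfficeID}⁺ = {Address, Bedrooms, City, ListingID, OfficeID} — all of the relation — so {Address, OfficeID} is a candidate key.
No proper subset of any of these is a key, and no other minimal superkey exists.

{Address, City}, {Address, OfficeID}, {ListingID}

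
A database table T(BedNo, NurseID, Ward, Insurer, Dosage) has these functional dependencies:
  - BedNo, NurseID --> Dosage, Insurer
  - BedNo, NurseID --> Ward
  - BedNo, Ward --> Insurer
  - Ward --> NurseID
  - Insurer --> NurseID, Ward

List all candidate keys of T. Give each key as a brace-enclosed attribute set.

Attributes never on any right-hand side: {BedNo} — every candidate key must contain it.
{BedNo, Insurer}⁺ = {BedNo, Dosage, Insurer, NurseID, Ward}, which is every attribute, so {BedNo, Insurer} is a candidate key.
{BedNo, NurseID}⁺ = {BedNo, Dosage, Insurer, NurseID, Ward}, which is every attribute, so {BedNo, NurseID} is a candidate key.
{BedNo, Ward}⁺ = {BedNo, Dosage, Insurer, NurseID, Ward}, which is every attribute, so {BedNo, Ward} is a candidate key.
Any other superkey properly contains one of these, so there are no further candidate keys.

{BedNo, Insurer}, {BedNo, NurseID}, {BedNo, Ward}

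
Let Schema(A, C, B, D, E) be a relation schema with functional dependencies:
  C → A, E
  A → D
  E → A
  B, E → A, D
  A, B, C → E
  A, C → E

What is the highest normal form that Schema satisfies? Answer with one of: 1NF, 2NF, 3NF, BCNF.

1NF

Candidate key: {B, C}. Prime attributes: {B, C}.
For C → A, E we have {C}⁺ = {A, C, D, E}; {C} is not a superkey, so BCNF fails.
C → A, E has non-prime {A, E} on the right and a non-superkey on the left, so 3NF fails.
The proper key subset {C} of {B, C} determines non-prime {A, D, E}, so the relation is not even in 2NF.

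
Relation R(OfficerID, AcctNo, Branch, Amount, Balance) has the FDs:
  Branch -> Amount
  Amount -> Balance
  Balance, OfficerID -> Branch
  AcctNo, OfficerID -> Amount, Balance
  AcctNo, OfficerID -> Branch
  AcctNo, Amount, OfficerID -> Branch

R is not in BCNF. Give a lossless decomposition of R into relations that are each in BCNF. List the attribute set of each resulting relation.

Candidate key of the original relation: {AcctNo, OfficerID}.
{AcctNo, Amount, Balance, Branch, OfficerID}: {Branch} determines {Amount, Balance, Branch} here but is not a superkey — split on Branch -> Amount, Balance, giving {Amount, Balance, Branch} and {AcctNo, Branch, OfficerID}.
{Amount, Balance, Branch}: {Amount} determines {Amount, Balance} here but is not a superkey — split on Amount -> Balance, giving {Amount, Balance} and {Amount, Branch}.
{Amount, Balance} has no BCNF violation.
{Amount, Branch} has no BCNF violation.
{AcctNo, Branch, OfficerID} has no BCNF violation.

{AcctNo, Branch, OfficerID}; {Amount, Balance}; {Amount, Branch}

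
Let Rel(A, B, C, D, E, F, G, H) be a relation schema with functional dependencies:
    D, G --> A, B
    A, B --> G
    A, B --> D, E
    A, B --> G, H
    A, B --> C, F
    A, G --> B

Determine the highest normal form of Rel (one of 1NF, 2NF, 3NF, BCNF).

Candidate keys: {A, B}, {A, G}, {D, G}. Prime attributes: {A, B, D, G}.
Every FD has a superkey on the left, so the relation is in BCNF.

BCNF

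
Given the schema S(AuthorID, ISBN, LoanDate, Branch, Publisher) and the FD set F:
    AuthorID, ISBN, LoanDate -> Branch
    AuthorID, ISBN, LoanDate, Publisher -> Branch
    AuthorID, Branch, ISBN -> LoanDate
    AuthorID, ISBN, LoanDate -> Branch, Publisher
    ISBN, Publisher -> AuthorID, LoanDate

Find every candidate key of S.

{AuthorID, Branch, ISBN}, {AuthorID, ISBN, LoanDate}, {ISBN, Publisher}

Attributes never on any right-hand side: {ISBN} — every candidate key must contain it.
{ISBN, Publisher}⁺ = {AuthorID, Branch, ISBN, LoanDate, Publisher} — all of the relation — so {ISBN, Publisher} is a candidate key.
{AuthorID, Branch, ISBN}⁺ = {AuthorID, Branch, ISBN, LoanDate, Publisher} — all of the relation — so {AuthorID, Branch, ISBN} is a candidate key.
{AuthorID, ISBN, LoanDate}⁺ = {AuthorID, Branch, ISBN, LoanDate, Publisher} — all of the relation — so {AuthorID, ISBN, LoanDate} is a candidate key.
No proper subset of any of these is a key, and no other minimal superkey exists.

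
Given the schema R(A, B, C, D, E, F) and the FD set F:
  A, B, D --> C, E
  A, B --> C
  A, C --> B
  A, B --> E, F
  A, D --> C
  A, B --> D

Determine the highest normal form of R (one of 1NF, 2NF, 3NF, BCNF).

BCNF

Candidate keys: {A, B}, {A, C}, {A, D}. Prime attributes: {A, B, C, D}.
Every FD has a superkey on the left, so the relation is in BCNF.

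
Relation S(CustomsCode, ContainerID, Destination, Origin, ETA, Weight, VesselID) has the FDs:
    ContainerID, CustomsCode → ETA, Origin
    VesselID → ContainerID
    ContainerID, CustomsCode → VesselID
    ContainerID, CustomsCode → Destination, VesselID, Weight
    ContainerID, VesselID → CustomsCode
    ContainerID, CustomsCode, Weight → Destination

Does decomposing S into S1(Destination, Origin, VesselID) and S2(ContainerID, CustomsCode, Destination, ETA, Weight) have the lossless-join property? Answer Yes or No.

The shared attributes are {Destination} and {Destination}⁺ = {Destination}.
Neither S1 nor S2 is contained in that closure, so the decomposition is lossy.

No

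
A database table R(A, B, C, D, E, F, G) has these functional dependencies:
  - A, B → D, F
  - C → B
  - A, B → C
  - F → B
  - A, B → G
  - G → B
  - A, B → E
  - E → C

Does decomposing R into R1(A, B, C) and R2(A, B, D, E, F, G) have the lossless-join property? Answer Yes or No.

Yes

The shared attributes are {A, B} and {A, B}⁺ = {A, B, C, D, E, F, G}.
Since R1 ⊆ {A, B, C, D, E, F, G}, the intersection is a superkey of R1; the decomposition is lossless.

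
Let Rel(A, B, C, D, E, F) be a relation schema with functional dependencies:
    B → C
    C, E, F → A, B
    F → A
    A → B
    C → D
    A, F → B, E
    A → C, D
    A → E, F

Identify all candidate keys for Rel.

{A}⁺ = {A, B, C, D, E, F} — all of the relation — so {A} is a candidate key.
{F}⁺ = {A, B, C, D, E, F} — all of the relation — so {F} is a candidate key.
No proper subset of any of these is a key, and no other minimal superkey exists.

{A}, {F}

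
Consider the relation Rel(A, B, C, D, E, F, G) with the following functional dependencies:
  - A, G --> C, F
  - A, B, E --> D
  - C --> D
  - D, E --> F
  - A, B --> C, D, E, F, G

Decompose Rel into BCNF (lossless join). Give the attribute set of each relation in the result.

{A, B, E, G}; {A, C, F, G}; {C, D}

Candidate key of the original relation: {A, B}.
In {A, B, C, D, E, F, G}, {A, G} is not a superkey ({A, G}⁺ restricted to this set is {A, C, D, F, G}), so split on A, G --> C, D, F into {A, C, D, F, G} and {A, B, E, G}.
In {A, C, D, F, G}, {C} is not a superkey ({C}⁺ restricted to this set is {C, D}), so split on C --> D into {C, D} and {A, C, F, G}.
{C, D} is in BCNF.
{A, C, F, G} is in BCNF.
{A, B, E, G} is in BCNF.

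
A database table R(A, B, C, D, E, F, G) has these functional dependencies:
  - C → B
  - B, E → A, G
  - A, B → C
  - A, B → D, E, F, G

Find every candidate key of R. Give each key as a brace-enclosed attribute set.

{A, B}, {A, C}, {B, E}, {C, E}

{A, B}⁺ = {A, B, C, D, E, F, G}, which is every attribute, so {A, B} is a candidate key.
{A, C}⁺ = {A, B, C, D, E, F, G}, which is every attribute, so {A, C} is a candidate key.
{B, E}⁺ = {A, B, C, D, E, F, G}, which is every attribute, so {B, E} is a candidate key.
{C, E}⁺ = {A, B, C, D, E, F, G}, which is every attribute, so {C, E} is a candidate key.
No proper subset of any of these is a key, and no other minimal superkey exists.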